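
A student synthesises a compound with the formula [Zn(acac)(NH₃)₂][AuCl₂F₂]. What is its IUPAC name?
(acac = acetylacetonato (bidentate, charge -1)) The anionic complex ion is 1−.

(acetylacetonato)diamminezinc(II) dichlorodifluoroaurate(III)

Both ions are complex: the cation is named first with the plain metal name, the anion second with the -ate form; each ion's ligands are alphabetised independently.
The complex anion is given as 1−; its ligand charges sum to -4, so Au = +3.
A 1:1 salt means the cation carries the equal and opposite charge, 1+.
Cation: ligand charges sum to -1; for the ion to be 1+, Zn = +2.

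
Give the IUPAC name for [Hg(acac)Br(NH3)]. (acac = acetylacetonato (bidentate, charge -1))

There is no counter-ion, so the complex is neutral overall.
Ligand charges: 1×acetylacetonato (-1 each), 1×bromo (-1 each), 1×ammine (neutral); total -2. So Hg + (-2) = 0, giving Hg = +2.
Ligands are named alphabetically: acetylacetonato before ammine before bromo.

(acetylacetonato)amminebromomercury(II)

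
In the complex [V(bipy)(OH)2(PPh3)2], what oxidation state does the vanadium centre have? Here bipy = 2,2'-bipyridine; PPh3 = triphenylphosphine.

No counter-ion: the bracketed complex is neutral.
Ligand charges: 1×bipy neutral; 2×OH = -2; 2×PPh3 neutral; sum -2.
V + (-2) = 0 ⇒ V is +2.

+2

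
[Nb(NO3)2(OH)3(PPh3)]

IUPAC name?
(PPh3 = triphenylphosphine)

trihydroxodinitrato(triphenylphosphine)niobium(V)

There is no counter-ion, so the complex is neutral overall.
Ligand charges: 1×triphenylphosphine (neutral), 3×hydroxo (-1 each), 2×nitrato (-1 each); total -5. So Nb + (-5) = 0, giving Nb = +5.
Ligands are named alphabetically: hydroxo before nitrato before triphenylphosphine.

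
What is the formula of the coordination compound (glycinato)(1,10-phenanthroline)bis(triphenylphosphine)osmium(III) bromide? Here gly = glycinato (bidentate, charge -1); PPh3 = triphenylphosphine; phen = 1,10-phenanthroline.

Ligands: 1 glycinato (gly, -1), 2 triphenylphosphine (PPh3, neutral), 1 1,10-phenanthroline (phen, neutral). Ligand charge sum = -1.
Charge balance with bromide (-1) requires 1 complex ion per 2 bromide.

[Os(gly)(phen)(PPh3)2]Br2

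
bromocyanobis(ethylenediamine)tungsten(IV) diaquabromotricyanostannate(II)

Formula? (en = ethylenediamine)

[WBr(CN)(en)2][SnBr(CN)3(H2O)2]

Cation [W…]: ligand charges -2, W(IV) ⇒ ion charge 2+.
Anion [Sn…]: ligand charges -4, Sn(II) ⇒ ion charge 2−.
One 2+ cation balances one 2− anion.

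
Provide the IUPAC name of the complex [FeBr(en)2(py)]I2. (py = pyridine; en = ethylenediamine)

The 2 iodide counter-ions carry a total charge of -2, so each complex ion is 2+.
Ligand charges: 1×bromo (-1 each), 1×pyridine (neutral), 2×ethylenediamine (neutral); total -1. So Fe + (-1) = 2+, giving Fe = +3.
Ligands are named alphabetically: bromo before ethylenediamine before pyridine.

bromobis(ethylenediamine)(pyridine)iron(III) iodide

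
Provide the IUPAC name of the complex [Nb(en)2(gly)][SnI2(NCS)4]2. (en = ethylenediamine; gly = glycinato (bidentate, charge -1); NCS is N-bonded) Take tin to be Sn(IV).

bis(ethylenediamine)(glycinato)niobium(V) diiodotetraisothiocyanatostannate(IV)

Both ions are complex: the cation is named first with the plain metal name, the anion second with the -ate form; each ion's ligands are alphabetised independently.
Sn is given as +4; the anion's ligand charges sum to -6, so the complex anion is 2−.
With 2 anions per cation, the cation must be 2×2 = 4+.
Cation: ligand charges sum to -1; for the ion to be 4+, Nb = +5.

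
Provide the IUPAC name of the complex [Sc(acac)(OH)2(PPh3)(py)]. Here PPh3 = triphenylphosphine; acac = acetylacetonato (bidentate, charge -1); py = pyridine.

(acetylacetonato)dihydroxo(pyridine)(triphenylphosphine)scandium(III)

There is no counter-ion, so the complex is neutral overall.
Ligand charges: 1×triphenylphosphine (neutral), 1×acetylacetonato (-1 each), 1×pyridine (neutral), 2×hydroxo (-1 each); total -3. So Sc + (-3) = 0, giving Sc = +3.
Ligands are named alphabetically: acetylacetonato before hydroxo before pyridine before triphenylphosphine.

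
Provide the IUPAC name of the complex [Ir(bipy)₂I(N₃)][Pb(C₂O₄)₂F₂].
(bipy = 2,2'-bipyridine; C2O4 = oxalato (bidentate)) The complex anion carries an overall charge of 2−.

azidobis(2,2'-bipyridine)iodoiridium(IV) difluorodioxalatoplumbate(IV)

The complex anion is given as 2−; its ligand charges sum to -6, so Pb = +4.
A 1:1 salt means the cation carries the equal and opposite charge, 2+.
Cation: ligand charges sum to -2; for the ion to be 2+, Ir = +4.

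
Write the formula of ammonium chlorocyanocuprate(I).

NH4[CuCl(CN)]

Ligands: 1 chloro (Cl, -1), 1 cyano (CN, -1). Ligand charge sum = -2.
With Cu in oxidation state +1, the complex ion is [Cu...]^1−.
Charge balance with ammonium (+1) requires 1 complex ion per 1 ammonium.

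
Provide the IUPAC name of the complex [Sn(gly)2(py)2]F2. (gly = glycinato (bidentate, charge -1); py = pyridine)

bis(glycinato)bis(pyridine)tin(IV) fluoride

The 2 fluoride counter-ions carry a total charge of -2, so each complex ion is 2+.
Ligand charges: 2×glycinato (-1 each), 2×pyridine (neutral); total -2. So Sn + (-2) = 2+, giving Sn = +4.
Ligands are named alphabetically: glycinato before pyridine.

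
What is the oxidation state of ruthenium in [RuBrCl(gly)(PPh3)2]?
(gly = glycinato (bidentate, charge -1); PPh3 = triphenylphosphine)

No counter-ion: the bracketed complex is neutral.
Ligand charges: 1×Cl = -1; 1×gly = -1; 2×PPh3 neutral; 1×Br = -1; sum -3.
Ru + (-3) = 0 ⇒ Ru is +3.

+3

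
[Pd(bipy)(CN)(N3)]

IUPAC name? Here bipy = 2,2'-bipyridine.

There is no counter-ion, so the complex is neutral overall.
Ligand charges: 1×2,2'-bipyridine (neutral), 1×cyano (-1 each), 1×azido (-1 each); total -2. So Pd + (-2) = 0, giving Pd = +2.
Ligands are named alphabetically: azido before bipyridine before cyano.

azido(2,2'-bipyridine)cyanopalladium(II)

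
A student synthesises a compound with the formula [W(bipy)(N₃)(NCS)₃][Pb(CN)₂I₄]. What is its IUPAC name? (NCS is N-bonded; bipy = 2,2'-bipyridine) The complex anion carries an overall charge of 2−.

azido(2,2'-bipyridine)triisothiocyanatotungsten(VI) dicyanotetraiodoplumbate(IV)

The complex anion is given as 2−; its ligand charges sum to -6, so Pb = +4.
A 1:1 salt means the cation carries the equal and opposite charge, 2+.
Cation: ligand charges sum to -4; for the ion to be 2+, W = +6.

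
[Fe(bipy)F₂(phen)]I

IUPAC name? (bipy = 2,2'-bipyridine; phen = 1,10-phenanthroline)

The 1 iodide counter-ion carries a total charge of -1, so each complex ion is 1+.
Ligand charges: 1×2,2'-bipyridine (neutral), 2×fluoro (-1 each), 1×1,10-phenanthroline (neutral); total -2. So Fe + (-2) = 1+, giving Fe = +3.
Ligands are named alphabetically: bipyridine before fluoro before phenanthroline.

(2,2'-bipyridine)difluoro(1,10-phenanthroline)iron(III) iodide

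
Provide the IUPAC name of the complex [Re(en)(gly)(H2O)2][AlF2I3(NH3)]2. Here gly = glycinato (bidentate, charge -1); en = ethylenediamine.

Both ions are complex: the cation is named first with the plain metal name, the anion second with the -ate form; each ion's ligands are alphabetised independently.
Aluminium is always +3 in its complexes; the anion's ligand charges sum to -5, so the complex anion is 2−.
With 2 anions per cation, the cation must be 2×2 = 4+.
Cation: ligand charges sum to -1; for the ion to be 4+, Re = +5.

diaqua(ethylenediamine)(glycinato)rhenium(V) amminedifluorotriiodoaluminate(III)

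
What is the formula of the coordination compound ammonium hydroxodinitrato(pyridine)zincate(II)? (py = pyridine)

Ligands: 2 nitrato (NO3, -1), 1 pyridine (py, neutral), 1 hydroxo (OH, -1). Ligand charge sum = -3.
Charge balance with ammonium (+1) requires 1 complex ion per 1 ammonium.

NH4[Zn(NO3)2(OH)(py)]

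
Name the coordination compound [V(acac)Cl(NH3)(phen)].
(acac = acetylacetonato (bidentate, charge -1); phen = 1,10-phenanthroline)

(acetylacetonato)amminechloro(1,10-phenanthroline)vanadium(II)

There is no counter-ion, so the complex is neutral overall.
Ligand charges: 1×ammine (neutral), 1×acetylacetonato (-1 each), 1×1,10-phenanthroline (neutral), 1×chloro (-1 each); total -2. So V + (-2) = 0, giving V = +2.
Ligands are named alphabetically: acetylacetonato before ammine before chloro before phenanthroline.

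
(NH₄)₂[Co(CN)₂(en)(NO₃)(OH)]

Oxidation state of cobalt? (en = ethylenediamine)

+2

2 ammonium outside the brackets (+1 each) → the complex ion is 2−.
Ligand charges: 1×OH = -1; 1×en neutral; 1×NO3 = -1; 2×CN = -2; sum -4.
Co + (-4) = 2− ⇒ Co is +2.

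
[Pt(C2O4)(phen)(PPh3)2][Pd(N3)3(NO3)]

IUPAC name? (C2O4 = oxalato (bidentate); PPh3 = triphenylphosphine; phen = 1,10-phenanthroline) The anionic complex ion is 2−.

oxalato(1,10-phenanthroline)bis(triphenylphosphine)platinum(IV) triazidonitratopalladate(II)

The complex anion is given as 2−; its ligand charges sum to -4, so Pd = +2.
A 1:1 salt means the cation carries the equal and opposite charge, 2+.
Cation: ligand charges sum to -2; for the ion to be 2+, Pt = +4.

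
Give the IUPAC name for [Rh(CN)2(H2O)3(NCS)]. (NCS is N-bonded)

There is no counter-ion, so the complex is neutral overall.
Ligand charges: 3×aqua (neutral), 2×cyano (-1 each), 1×isothiocyanato (-1 each); total -3. So Rh + (-3) = 0, giving Rh = +3.
Ligands are named alphabetically: aqua before cyano before isothiocyanato.

triaquadicyanoisothiocyanatorhodium(III)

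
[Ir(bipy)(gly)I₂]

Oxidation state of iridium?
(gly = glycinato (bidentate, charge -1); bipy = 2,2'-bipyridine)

+3

No counter-ion: the bracketed complex is neutral.
Ligand charges: 1×gly = -1; 1×bipy neutral; 2×I = -2; sum -3.
Ir + (-3) = 0 ⇒ Ir is +3.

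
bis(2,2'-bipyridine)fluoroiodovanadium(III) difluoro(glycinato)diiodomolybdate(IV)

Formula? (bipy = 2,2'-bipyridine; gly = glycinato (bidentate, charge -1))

[V(bipy)2FI][MoF2(gly)I2]

Cation [V…]: ligand charges -2, V(III) ⇒ ion charge 1+.
Anion [Mo…]: ligand charges -5, Mo(IV) ⇒ ion charge 1−.
One 1+ cation balances one 1− anion.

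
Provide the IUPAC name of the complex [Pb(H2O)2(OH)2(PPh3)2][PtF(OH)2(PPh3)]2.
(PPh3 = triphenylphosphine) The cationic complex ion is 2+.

The complex cation is given as 2+; its ligand charges sum to -2, so Pb = +4.
With 2 anions per cation, each anion must be 2/2 = 1−.
Anion: ligand charges sum to -3; for the ion to be 1−, Pt = +2.

diaquadihydroxobis(triphenylphosphine)lead(IV) fluorodihydroxo(triphenylphosphine)platinate(II)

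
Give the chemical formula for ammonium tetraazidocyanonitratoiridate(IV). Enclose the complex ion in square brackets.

Ligands: 1 cyano (CN, -1), 1 nitrato (NO3, -1), 4 azido (N3, -1). Ligand charge sum = -6.
Charge balance with ammonium (+1) requires 1 complex ion per 2 ammonium.

(NH4)2[Ir(CN)(N3)4(NO3)]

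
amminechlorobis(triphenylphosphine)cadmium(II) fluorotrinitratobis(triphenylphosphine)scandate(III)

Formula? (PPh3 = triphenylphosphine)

[CdCl(NH3)(PPh3)2][ScF(NO3)3(PPh3)2]

Cation [Cd…]: ligand charges -1, Cd(II) ⇒ ion charge 1+.
Anion [Sc…]: ligand charges -4, Sc(III) ⇒ ion charge 1−.
One 1+ cation balances one 1− anion.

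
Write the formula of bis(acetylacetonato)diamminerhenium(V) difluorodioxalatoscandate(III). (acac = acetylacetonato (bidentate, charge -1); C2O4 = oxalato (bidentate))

Cation [Re…]: ligand charges -2, Re(V) ⇒ ion charge 3+.
Anion [Sc…]: ligand charges -6, Sc(III) ⇒ ion charge 3−.
One 3+ cation balances one 3− anion.

[Re(acac)2(NH3)2][Sc(C2O4)2F2]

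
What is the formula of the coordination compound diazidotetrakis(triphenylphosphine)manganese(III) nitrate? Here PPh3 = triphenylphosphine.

Ligands: 2 azido (N3, -1), 4 triphenylphosphine (PPh3, neutral). Ligand charge sum = -2.
Charge balance with nitrate (-1) requires 1 complex ion per 1 nitrate.

[Mn(N3)2(PPh3)4]NO3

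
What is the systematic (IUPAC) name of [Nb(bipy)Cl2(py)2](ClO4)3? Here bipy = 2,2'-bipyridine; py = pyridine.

(2,2'-bipyridine)dichlorobis(pyridine)niobium(V) perchlorate

The 3 perchlorate counter-ions carry a total charge of -3, so each complex ion is 3+.
Ligand charges: 1×2,2'-bipyridine (neutral), 2×chloro (-1 each), 2×pyridine (neutral); total -2. So Nb + (-2) = 3+, giving Nb = +5.
Ligands are named alphabetically: bipyridine before chloro before pyridine.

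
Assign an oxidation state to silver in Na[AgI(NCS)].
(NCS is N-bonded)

+1

1 sodium outside the brackets (+1 each) → the complex ion is 1−.
Ligand charges: 1×NCS = -1; 1×I = -1; sum -2.
Ag + (-2) = 1− ⇒ Ag is +1.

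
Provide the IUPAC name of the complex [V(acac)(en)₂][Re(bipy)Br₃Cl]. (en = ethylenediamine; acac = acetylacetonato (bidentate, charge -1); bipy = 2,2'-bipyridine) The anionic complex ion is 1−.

Both ions are complex: the cation is named first with the plain metal name, the anion second with the -ate form; each ion's ligands are alphabetised independently.
The complex anion is given as 1−; its ligand charges sum to -4, so Re = +3.
A 1:1 salt means the cation carries the equal and opposite charge, 1+.
Cation: ligand charges sum to -1; for the ion to be 1+, V = +2.

(acetylacetonato)bis(ethylenediamine)vanadium(II) (2,2'-bipyridine)tribromochlororhenate(III)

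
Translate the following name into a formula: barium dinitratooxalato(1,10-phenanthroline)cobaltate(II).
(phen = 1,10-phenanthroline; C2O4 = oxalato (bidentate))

Ligands: 2 nitrato (NO3, -1), 1 1,10-phenanthroline (phen, neutral), 1 oxalato (C2O4, -2). Ligand charge sum = -4.
With Co in oxidation state +2, the complex ion is [Co...]^2−.
Charge balance with barium (+2) requires 1 complex ion per 1 barium.

Ba[Co(C2O4)(NO3)2(phen)]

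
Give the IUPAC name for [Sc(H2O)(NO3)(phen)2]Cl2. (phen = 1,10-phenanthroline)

aquanitratobis(1,10-phenanthroline)scandium(III) chloride

The 2 chloride counter-ions carry a total charge of -2, so each complex ion is 2+.
Ligand charges: 1×nitrato (-1 each), 2×1,10-phenanthroline (neutral), 1×aqua (neutral); total -1. So Sc + (-1) = 2+, giving Sc = +3.
Ligands are named alphabetically: aqua before nitrato before phenanthroline.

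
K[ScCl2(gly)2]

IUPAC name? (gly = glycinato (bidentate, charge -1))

potassium dichlorobis(glycinato)scandate(III)

The 1 potassium counter-ion carries a total charge of +1, so each complex ion is 1−.
Ligand charges: 2×chloro (-1 each), 2×glycinato (-1 each); total -4. So Sc + (-4) = 1−, giving Sc = +3.
The complex ion is anionic, so scandium takes the -ate form scandate(III).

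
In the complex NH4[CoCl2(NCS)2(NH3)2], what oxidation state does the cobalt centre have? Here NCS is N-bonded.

+3

1 ammonium outside the brackets (+1 each) → the complex ion is 1−.
Ligand charges: 2×NH3 neutral; 2×Cl = -2; 2×NCS = -2; sum -4.
Co + (-4) = 1− ⇒ Co is +3.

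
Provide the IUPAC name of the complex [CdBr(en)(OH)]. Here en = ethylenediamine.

bromo(ethylenediamine)hydroxocadmium(II)

There is no counter-ion, so the complex is neutral overall.
Ligand charges: 1×ethylenediamine (neutral), 1×bromo (-1 each), 1×hydroxo (-1 each); total -2. So Cd + (-2) = 0, giving Cd = +2.
Ligands are named alphabetically: bromo before ethylenediamine before hydroxo.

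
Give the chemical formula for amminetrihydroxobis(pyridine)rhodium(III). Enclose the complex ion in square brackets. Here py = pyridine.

Ligands: 1 ammine (NH3, neutral), 3 hydroxo (OH, -1), 2 pyridine (py, neutral). Ligand charge sum = -3.
With Rh in oxidation state +3, the complex ion is [Rh...].

[Rh(NH3)(OH)3(py)2]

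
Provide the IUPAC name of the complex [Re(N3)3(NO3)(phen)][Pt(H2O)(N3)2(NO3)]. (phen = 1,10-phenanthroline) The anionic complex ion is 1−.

triazidonitrato(1,10-phenanthroline)rhenium(V) aquadiazidonitratoplatinate(II)

The complex anion is given as 1−; its ligand charges sum to -3, so Pt = +2.
A 1:1 salt means the cation carries the equal and opposite charge, 1+.
Cation: ligand charges sum to -4; for the ion to be 1+, Re = +5.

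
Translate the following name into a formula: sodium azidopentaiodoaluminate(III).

Na3[AlI5(N3)]

Ligands: 5 iodo (I, -1), 1 azido (N3, -1). Ligand charge sum = -6.
Charge balance with sodium (+1) requires 1 complex ion per 3 sodium.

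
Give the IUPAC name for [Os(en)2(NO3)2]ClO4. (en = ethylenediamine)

The 1 perchlorate counter-ion carries a total charge of -1, so each complex ion is 1+.
Ligand charges: 2×ethylenediamine (neutral), 2×nitrato (-1 each); total -2. So Os + (-2) = 1+, giving Os = +3.
Ligands are named alphabetically: ethylenediamine before nitrato.

bis(ethylenediamine)dinitratoosmium(III) perchlorate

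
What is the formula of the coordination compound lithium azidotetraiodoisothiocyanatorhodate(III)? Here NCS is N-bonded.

Ligands: 1 isothiocyanato (NCS, -1), 1 azido (N3, -1), 4 iodo (I, -1). Ligand charge sum = -6.
With Rh in oxidation state +3, the complex ion is [Rh...]^3−.
Charge balance with lithium (+1) requires 1 complex ion per 3 lithium.

Li3[RhI4(N3)(NCS)]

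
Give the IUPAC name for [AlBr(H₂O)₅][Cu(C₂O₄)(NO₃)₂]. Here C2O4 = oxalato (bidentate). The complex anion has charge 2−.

The complex anion is given as 2−; its ligand charges sum to -4, so Cu = +2.
A 1:1 salt means the cation carries the equal and opposite charge, 2+.
Cation: ligand charges sum to -1; for the ion to be 2+, Al = +3.

pentaaquabromoaluminium(III) dinitratooxalatocuprate(II)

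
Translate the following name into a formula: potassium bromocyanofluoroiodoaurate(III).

K[AuBr(CN)FI]

Ligands: 1 bromo (Br, -1), 1 fluoro (F, -1), 1 iodo (I, -1), 1 cyano (CN, -1). Ligand charge sum = -4.
Charge balance with potassium (+1) requires 1 complex ion per 1 potassium.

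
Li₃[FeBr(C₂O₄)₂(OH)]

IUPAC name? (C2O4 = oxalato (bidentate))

lithium bromohydroxodioxalatoferrate(III)

The 3 lithium counter-ions carry a total charge of +3, so each complex ion is 3−.
Ligand charges: 1×bromo (-1 each), 2×oxalato (-2 each), 1×hydroxo (-1 each); total -6. So Fe + (-6) = 3−, giving Fe = +3.
Ligands are named alphabetically: bromo before hydroxo before oxalato.
The complex ion is anionic, so iron takes the -ate form ferrate(III).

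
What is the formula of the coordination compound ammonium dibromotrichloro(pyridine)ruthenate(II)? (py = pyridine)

(NH4)3[RuBr2Cl3(py)]

Ligands: 3 chloro (Cl, -1), 1 pyridine (py, neutral), 2 bromo (Br, -1). Ligand charge sum = -5.
Charge balance with ammonium (+1) requires 1 complex ion per 3 ammonium.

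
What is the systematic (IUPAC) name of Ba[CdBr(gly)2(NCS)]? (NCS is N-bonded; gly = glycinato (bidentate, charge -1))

barium bromobis(glycinato)isothiocyanatocadmate(II)

The 1 barium counter-ion carries a total charge of +2, so each complex ion is 2−.
Ligand charges: 1×bromo (-1 each), 1×isothiocyanato (-1 each), 2×glycinato (-1 each); total -4. So Cd + (-4) = 2−, giving Cd = +2.
Ligands are named alphabetically: bromo before glycinato before isothiocyanato.
The complex ion is anionic, so cadmium takes the -ate form cadmate(II).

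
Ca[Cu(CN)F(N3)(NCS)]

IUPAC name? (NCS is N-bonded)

The 1 calcium counter-ion carries a total charge of +2, so each complex ion is 2−.
Ligand charges: 1×fluoro (-1 each), 1×isothiocyanato (-1 each), 1×azido (-1 each), 1×cyano (-1 each); total -4. So Cu + (-4) = 2−, giving Cu = +2.
The complex ion is anionic, so copper takes the -ate form cuprate(II).

calcium azidocyanofluoroisothiocyanatocuprate(II)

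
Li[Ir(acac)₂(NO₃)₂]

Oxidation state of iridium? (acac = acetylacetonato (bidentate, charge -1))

1 lithium outside the brackets (+1 each) → the complex ion is 1−.
Ligand charges: 2×NO3 = -2; 2×acac = -2; sum -4.
Ir + (-4) = 1− ⇒ Ir is +3.

+3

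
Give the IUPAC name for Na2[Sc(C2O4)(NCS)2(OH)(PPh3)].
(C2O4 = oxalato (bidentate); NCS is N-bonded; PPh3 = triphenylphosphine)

The 2 sodium counter-ions carry a total charge of +2, so each complex ion is 2−.
Ligand charges: 1×oxalato (-2 each), 1×hydroxo (-1 each), 2×isothiocyanato (-1 each), 1×triphenylphosphine (neutral); total -5. So Sc + (-5) = 2−, giving Sc = +3.
Ligands are named alphabetically: hydroxo before isothiocyanato before oxalato before triphenylphosphine.
The complex ion is anionic, so scandium takes the -ate form scandate(III).

sodium hydroxodiisothiocyanatooxalato(triphenylphosphine)scandate(III)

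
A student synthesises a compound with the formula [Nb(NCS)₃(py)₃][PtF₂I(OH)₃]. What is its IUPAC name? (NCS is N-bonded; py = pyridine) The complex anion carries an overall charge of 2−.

The complex anion is given as 2−; its ligand charges sum to -6, so Pt = +4.
A 1:1 salt means the cation carries the equal and opposite charge, 2+.
Cation: ligand charges sum to -3; for the ion to be 2+, Nb = +5.

triisothiocyanatotris(pyridine)niobium(V) difluorotrihydroxoiodoplatinate(IV)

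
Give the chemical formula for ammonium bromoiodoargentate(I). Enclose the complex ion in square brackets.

NH4[AgBrI]

Ligands: 1 bromo (Br, -1), 1 iodo (I, -1). Ligand charge sum = -2.
Charge balance with ammonium (+1) requires 1 complex ion per 1 ammonium.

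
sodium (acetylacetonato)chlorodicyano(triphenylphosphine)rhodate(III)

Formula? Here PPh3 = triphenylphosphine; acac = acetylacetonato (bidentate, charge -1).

Na[Rh(acac)Cl(CN)2(PPh3)]

Ligands: 2 cyano (CN, -1), 1 triphenylphosphine (PPh3, neutral), 1 acetylacetonato (acac, -1), 1 chloro (Cl, -1). Ligand charge sum = -4.
Charge balance with sodium (+1) requires 1 complex ion per 1 sodium.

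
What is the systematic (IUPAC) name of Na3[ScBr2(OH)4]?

The 3 sodium counter-ions carry a total charge of +3, so each complex ion is 3−.
Ligand charges: 4×hydroxo (-1 each), 2×bromo (-1 each); total -6. So Sc + (-6) = 3−, giving Sc = +3.
Ligands are named alphabetically: bromo before hydroxo.
The complex ion is anionic, so scandium takes the -ate form scandate(III).

sodium dibromotetrahydroxoscandate(III)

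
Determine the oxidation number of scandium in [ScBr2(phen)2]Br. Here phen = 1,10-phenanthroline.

+3

1 bromide outside the brackets (-1 each) → the complex ion is 1+.
Ligand charges: 2×Br = -2; 2×phen neutral; sum -2.
Sc + (-2) = 1+ ⇒ Sc is +3.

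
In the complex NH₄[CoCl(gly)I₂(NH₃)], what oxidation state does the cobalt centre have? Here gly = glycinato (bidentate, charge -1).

+3

1 ammonium outside the brackets (+1 each) → the complex ion is 1−.
Ligand charges: 1×Cl = -1; 2×I = -2; 1×NH3 neutral; 1×gly = -1; sum -4.
Co + (-4) = 1− ⇒ Co is +3.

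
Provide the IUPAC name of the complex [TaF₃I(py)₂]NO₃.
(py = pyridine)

trifluoroiodobis(pyridine)tantalum(V) nitrate

The 1 nitrate counter-ion carries a total charge of -1, so each complex ion is 1+.
Ligand charges: 1×iodo (-1 each), 3×fluoro (-1 each), 2×pyridine (neutral); total -4. So Ta + (-4) = 1+, giving Ta = +5.
Ligands are named alphabetically: fluoro before iodo before pyridine.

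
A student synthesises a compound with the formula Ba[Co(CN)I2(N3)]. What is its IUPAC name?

barium azidocyanodiiodocobaltate(II)

The 1 barium counter-ion carries a total charge of +2, so each complex ion is 2−.
Ligand charges: 1×cyano (-1 each), 2×iodo (-1 each), 1×azido (-1 each); total -4. So Co + (-4) = 2−, giving Co = +2.
Ligands are named alphabetically: azido before cyano before iodo.
The complex ion is anionic, so cobalt takes the -ate form cobaltate(II).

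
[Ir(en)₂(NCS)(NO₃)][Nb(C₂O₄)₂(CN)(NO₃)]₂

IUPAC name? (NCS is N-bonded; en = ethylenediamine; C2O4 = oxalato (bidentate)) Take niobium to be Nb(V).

bis(ethylenediamine)isothiocyanatonitratoiridium(IV) cyanonitratodioxalatoniobate(V)

Nb is given as +5; the anion's ligand charges sum to -6, so the complex anion is 1−.
With 2 anions per cation, the cation must be 2×1 = 2+.
Cation: ligand charges sum to -2; for the ion to be 2+, Ir = +4.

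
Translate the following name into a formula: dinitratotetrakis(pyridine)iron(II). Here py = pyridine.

[Fe(NO3)2(py)4]

Ligands: 4 pyridine (py, neutral), 2 nitrato (NO3, -1). Ligand charge sum = -2.
With Fe in oxidation state +2, the complex ion is [Fe...].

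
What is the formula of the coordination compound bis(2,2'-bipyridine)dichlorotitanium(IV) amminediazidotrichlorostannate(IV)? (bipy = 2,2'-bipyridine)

[Ti(bipy)2Cl2][SnCl3(N3)2(NH3)]2

Cation [Ti…]: ligand charges -2, Ti(IV) ⇒ ion charge 2+.
Anion [Sn…]: ligand charges -5, Sn(IV) ⇒ ion charge 1−.
One 2+ cation requires 2 of the 1− anion.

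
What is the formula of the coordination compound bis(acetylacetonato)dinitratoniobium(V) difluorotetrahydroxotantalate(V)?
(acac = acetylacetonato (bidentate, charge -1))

Cation [Nb…]: ligand charges -4, Nb(V) ⇒ ion charge 1+.
Anion [Ta…]: ligand charges -6, Ta(V) ⇒ ion charge 1−.
One 1+ cation balances one 1− anion.

[Nb(acac)2(NO3)2][TaF2(OH)4]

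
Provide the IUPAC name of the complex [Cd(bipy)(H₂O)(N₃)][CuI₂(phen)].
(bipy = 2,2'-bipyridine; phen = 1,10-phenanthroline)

Cadmium is always +2 in its complexes; the cation's ligand charges sum to -1, so the complex cation is 1+.
A 1:1 salt means the anion carries the equal and opposite charge, 1−.
Anion: ligand charges sum to -2; for the ion to be 1−, Cu = +1.

aquaazido(2,2'-bipyridine)cadmium(II) diiodo(1,10-phenanthroline)cuprate(I)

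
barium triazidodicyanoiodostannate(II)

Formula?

Ligands: 3 azido (N3, -1), 1 iodo (I, -1), 2 cyano (CN, -1). Ligand charge sum = -6.
With Sn in oxidation state +2, the complex ion is [Sn...]^4−.
Charge balance with barium (+2) requires 1 complex ion per 2 barium.

Ba2[Sn(CN)2I(N3)3]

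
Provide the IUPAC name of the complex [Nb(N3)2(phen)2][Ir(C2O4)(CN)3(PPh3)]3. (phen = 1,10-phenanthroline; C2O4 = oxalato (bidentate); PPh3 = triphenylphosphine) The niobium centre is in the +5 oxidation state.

Both ions are complex: the cation is named first with the plain metal name, the anion second with the -ate form; each ion's ligands are alphabetised independently.
Nb is given as +5; the cation's ligand charges sum to -2, so the complex cation is 3+.
With 3 anions per cation, each anion must be 3/3 = 1−.
Anion: ligand charges sum to -5; for the ion to be 1−, Ir = +4.

diazidobis(1,10-phenanthroline)niobium(V) tricyanooxalato(triphenylphosphine)iridate(IV)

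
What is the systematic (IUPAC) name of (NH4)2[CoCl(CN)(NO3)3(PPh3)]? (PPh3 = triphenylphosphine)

ammonium chlorocyanotrinitrato(triphenylphosphine)cobaltate(III)

The 2 ammonium counter-ions carry a total charge of +2, so each complex ion is 2−.
Ligand charges: 1×cyano (-1 each), 1×triphenylphosphine (neutral), 3×nitrato (-1 each), 1×chloro (-1 each); total -5. So Co + (-5) = 2−, giving Co = +3.
The complex ion is anionic, so cobalt takes the -ate form cobaltate(III).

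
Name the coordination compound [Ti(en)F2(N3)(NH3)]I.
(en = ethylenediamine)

The 1 iodide counter-ion carries a total charge of -1, so each complex ion is 1+.
Ligand charges: 1×ethylenediamine (neutral), 2×fluoro (-1 each), 1×ammine (neutral), 1×azido (-1 each); total -3. So Ti + (-3) = 1+, giving Ti = +4.
Ligands are named alphabetically: ammine before azido before ethylenediamine before fluoro.

ammineazido(ethylenediamine)difluorotitanium(IV) iodide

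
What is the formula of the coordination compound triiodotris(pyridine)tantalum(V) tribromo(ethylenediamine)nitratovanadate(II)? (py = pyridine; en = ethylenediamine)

Cation [Ta…]: ligand charges -3, Ta(V) ⇒ ion charge 2+.
Anion [V…]: ligand charges -4, V(II) ⇒ ion charge 2−.
One 2+ cation balances one 2− anion.

[TaI3(py)3][VBr3(en)(NO3)]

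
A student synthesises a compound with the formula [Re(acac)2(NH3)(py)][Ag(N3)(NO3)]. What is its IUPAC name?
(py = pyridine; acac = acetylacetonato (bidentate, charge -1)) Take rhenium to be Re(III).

bis(acetylacetonato)ammine(pyridine)rhenium(III) azidonitratoargentate(I)

Both ions are complex: the cation is named first with the plain metal name, the anion second with the -ate form; each ion's ligands are alphabetised independently.
Re is given as +3; the cation's ligand charges sum to -2, so the complex cation is 1+.
A 1:1 salt means the anion carries the equal and opposite charge, 1−.
Anion: ligand charges sum to -2; for the ion to be 1−, Ag = +1.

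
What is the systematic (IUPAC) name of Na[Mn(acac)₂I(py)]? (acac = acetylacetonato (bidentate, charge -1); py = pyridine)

The 1 sodium counter-ion carries a total charge of +1, so each complex ion is 1−.
Ligand charges: 2×acetylacetonato (-1 each), 1×pyridine (neutral), 1×iodo (-1 each); total -3. So Mn + (-3) = 1−, giving Mn = +2.
The complex ion is anionic, so manganese takes the -ate form manganate(II).

sodium bis(acetylacetonato)iodo(pyridine)manganate(II)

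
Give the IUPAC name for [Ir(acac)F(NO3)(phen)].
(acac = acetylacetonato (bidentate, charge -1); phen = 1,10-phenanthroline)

There is no counter-ion, so the complex is neutral overall.
Ligand charges: 1×acetylacetonato (-1 each), 1×fluoro (-1 each), 1×1,10-phenanthroline (neutral), 1×nitrato (-1 each); total -3. So Ir + (-3) = 0, giving Ir = +3.
Ligands are named alphabetically: acetylacetonato before fluoro before nitrato before phenanthroline.

(acetylacetonato)fluoronitrato(1,10-phenanthroline)iridium(III)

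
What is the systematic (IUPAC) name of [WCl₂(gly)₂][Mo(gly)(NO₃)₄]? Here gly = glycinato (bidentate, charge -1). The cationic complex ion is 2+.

dichlorobis(glycinato)tungsten(VI) (glycinato)tetranitratomolybdate(III)

The complex cation is given as 2+; its ligand charges sum to -4, so W = +6.
A 1:1 salt means the anion carries the equal and opposite charge, 2−.
Anion: ligand charges sum to -5; for the ion to be 2−, Mo = +3.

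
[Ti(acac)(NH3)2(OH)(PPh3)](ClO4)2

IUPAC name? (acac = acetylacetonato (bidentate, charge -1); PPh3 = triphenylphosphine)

(acetylacetonato)diamminehydroxo(triphenylphosphine)titanium(IV) perchlorate

The 2 perchlorate counter-ions carry a total charge of -2, so each complex ion is 2+.
Ligand charges: 1×acetylacetonato (-1 each), 1×hydroxo (-1 each), 1×triphenylphosphine (neutral), 2×ammine (neutral); total -2. So Ti + (-2) = 2+, giving Ti = +4.
Ligands are named alphabetically: acetylacetonato before ammine before hydroxo before triphenylphosphine.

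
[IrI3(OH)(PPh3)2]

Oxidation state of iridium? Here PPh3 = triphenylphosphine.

No counter-ion: the bracketed complex is neutral.
Ligand charges: 1×OH = -1; 2×PPh3 neutral; 3×I = -3; sum -4.
Ir + (-4) = 0 ⇒ Ir is +4.

+4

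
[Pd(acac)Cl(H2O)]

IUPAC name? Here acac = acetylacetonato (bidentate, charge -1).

There is no counter-ion, so the complex is neutral overall.
Ligand charges: 1×chloro (-1 each), 1×aqua (neutral), 1×acetylacetonato (-1 each); total -2. So Pd + (-2) = 0, giving Pd = +2.
Ligands are named alphabetically: acetylacetonato before aqua before chloro.

(acetylacetonato)aquachloropalladium(II)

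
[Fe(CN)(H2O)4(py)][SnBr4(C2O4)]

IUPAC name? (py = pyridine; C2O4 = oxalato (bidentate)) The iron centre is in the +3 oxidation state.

Both ions are complex: the cation is named first with the plain metal name, the anion second with the -ate form; each ion's ligands are alphabetised independently.
Fe is given as +3; the cation's ligand charges sum to -1, so the complex cation is 2+.
A 1:1 salt means the anion carries the equal and opposite charge, 2−.
Anion: ligand charges sum to -6; for the ion to be 2−, Sn = +4.

tetraaquacyano(pyridine)iron(III) tetrabromooxalatostannate(IV)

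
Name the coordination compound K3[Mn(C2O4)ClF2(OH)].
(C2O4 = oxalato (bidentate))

The 3 potassium counter-ions carry a total charge of +3, so each complex ion is 3−.
Ligand charges: 1×oxalato (-2 each), 2×fluoro (-1 each), 1×chloro (-1 each), 1×hydroxo (-1 each); total -6. So Mn + (-6) = 3−, giving Mn = +3.
The complex ion is anionic, so manganese takes the -ate form manganate(III).

potassium chlorodifluorohydroxooxalatomanganate(III)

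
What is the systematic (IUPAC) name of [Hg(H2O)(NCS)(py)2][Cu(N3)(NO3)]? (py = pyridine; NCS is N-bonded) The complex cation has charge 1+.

The complex cation is given as 1+; its ligand charges sum to -1, so Hg = +2.
A 1:1 salt means the anion carries the equal and opposite charge, 1−.
Anion: ligand charges sum to -2; for the ion to be 1−, Cu = +1.

aquaisothiocyanatobis(pyridine)mercury(II) azidonitratocuprate(I)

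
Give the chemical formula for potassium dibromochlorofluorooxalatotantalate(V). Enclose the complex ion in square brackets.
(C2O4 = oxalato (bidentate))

Ligands: 1 chloro (Cl, -1), 1 fluoro (F, -1), 2 bromo (Br, -1), 1 oxalato (C2O4, -2). Ligand charge sum = -6.
With Ta in oxidation state +5, the complex ion is [Ta...]^1−.
Charge balance with potassium (+1) requires 1 complex ion per 1 potassium.

K[TaBr2(C2O4)ClF]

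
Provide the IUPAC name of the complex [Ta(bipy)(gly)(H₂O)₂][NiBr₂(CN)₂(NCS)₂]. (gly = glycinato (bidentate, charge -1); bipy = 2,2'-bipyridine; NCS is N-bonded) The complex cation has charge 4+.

Both ions are complex: the cation is named first with the plain metal name, the anion second with the -ate form; each ion's ligands are alphabetised independently.
The complex cation is given as 4+; its ligand charges sum to -1, so Ta = +5.
A 1:1 salt means the anion carries the equal and opposite charge, 4−.
Anion: ligand charges sum to -6; for the ion to be 4−, Ni = +2.

diaqua(2,2'-bipyridine)(glycinato)tantalum(V) dibromodicyanodiisothiocyanatonickelate(II)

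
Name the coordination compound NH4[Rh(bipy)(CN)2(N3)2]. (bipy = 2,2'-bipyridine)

ammonium diazido(2,2'-bipyridine)dicyanorhodate(III)

The 1 ammonium counter-ion carries a total charge of +1, so each complex ion is 1−.
Ligand charges: 2×cyano (-1 each), 1×2,2'-bipyridine (neutral), 2×azido (-1 each); total -4. So Rh + (-4) = 1−, giving Rh = +3.
Ligands are named alphabetically: azido before bipyridine before cyano.
The complex ion is anionic, so rhodium takes the -ate form rhodate(III).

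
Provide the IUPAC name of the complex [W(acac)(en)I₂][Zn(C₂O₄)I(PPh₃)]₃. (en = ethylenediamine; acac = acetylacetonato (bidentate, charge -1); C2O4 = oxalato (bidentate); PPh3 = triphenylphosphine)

(acetylacetonato)(ethylenediamine)diiodotungsten(VI) iodooxalato(triphenylphosphine)zincate(II)

Both ions are complex: the cation is named first with the plain metal name, the anion second with the -ate form; each ion's ligands are alphabetised independently.
Zinc is always +2 in its complexes; the anion's ligand charges sum to -3, so the complex anion is 1−.
With 3 anions per cation, the cation must be 3×1 = 3+.
Cation: ligand charges sum to -3; for the ion to be 3+, W = +6.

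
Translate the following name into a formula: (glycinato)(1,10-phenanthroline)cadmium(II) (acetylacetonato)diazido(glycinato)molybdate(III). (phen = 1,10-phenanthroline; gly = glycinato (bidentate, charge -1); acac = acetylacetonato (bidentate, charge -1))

Cation [Cd…]: ligand charges -1, Cd(II) ⇒ ion charge 1+.
Anion [Mo…]: ligand charges -4, Mo(III) ⇒ ion charge 1−.
One 1+ cation balances one 1− anion.

[Cd(gly)(phen)][Mo(acac)(gly)(N3)2]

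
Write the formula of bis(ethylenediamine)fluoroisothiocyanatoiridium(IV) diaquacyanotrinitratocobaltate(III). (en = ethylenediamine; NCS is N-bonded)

[Ir(en)2F(NCS)][Co(CN)(H2O)2(NO3)3]2

Cation [Ir…]: ligand charges -2, Ir(IV) ⇒ ion charge 2+.
Anion [Co…]: ligand charges -4, Co(III) ⇒ ion charge 1−.
One 2+ cation requires 2 of the 1− anion.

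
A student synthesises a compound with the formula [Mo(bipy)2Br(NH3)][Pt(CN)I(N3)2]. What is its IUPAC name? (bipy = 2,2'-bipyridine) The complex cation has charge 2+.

The complex cation is given as 2+; its ligand charges sum to -1, so Mo = +3.
A 1:1 salt means the anion carries the equal and opposite charge, 2−.
Anion: ligand charges sum to -4; for the ion to be 2−, Pt = +2.

amminebis(2,2'-bipyridine)bromomolybdenum(III) diazidocyanoiodoplatinate(II)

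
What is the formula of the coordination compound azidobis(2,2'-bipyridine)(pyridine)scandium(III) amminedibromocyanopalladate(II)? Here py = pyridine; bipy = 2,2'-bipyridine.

[Sc(bipy)2(N3)(py)][PdBr2(CN)(NH3)]2

Cation [Sc…]: ligand charges -1, Sc(III) ⇒ ion charge 2+.
Anion [Pd…]: ligand charges -3, Pd(II) ⇒ ion charge 1−.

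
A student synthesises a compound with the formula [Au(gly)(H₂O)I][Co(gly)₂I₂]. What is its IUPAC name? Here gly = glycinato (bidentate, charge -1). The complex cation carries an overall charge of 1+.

aqua(glycinato)iodogold(III) bis(glycinato)diiodocobaltate(III)

The complex cation is given as 1+; its ligand charges sum to -2, so Au = +3.
A 1:1 salt means the anion carries the equal and opposite charge, 1−.
Anion: ligand charges sum to -4; for the ion to be 1−, Co = +3.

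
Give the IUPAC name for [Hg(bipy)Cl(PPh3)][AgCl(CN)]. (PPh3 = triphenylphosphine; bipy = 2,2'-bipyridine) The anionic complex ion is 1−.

(2,2'-bipyridine)chloro(triphenylphosphine)mercury(II) chlorocyanoargentate(I)

Both ions are complex: the cation is named first with the plain metal name, the anion second with the -ate form; each ion's ligands are alphabetised independently.
The complex anion is given as 1−; its ligand charges sum to -2, so Ag = +1.
A 1:1 salt means the cation carries the equal and opposite charge, 1+.
Cation: ligand charges sum to -1; for the ion to be 1+, Hg = +2.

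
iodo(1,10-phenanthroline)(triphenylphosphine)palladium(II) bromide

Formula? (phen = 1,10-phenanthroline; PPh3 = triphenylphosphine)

Ligands: 1 1,10-phenanthroline (phen, neutral), 1 iodo (I, -1), 1 triphenylphosphine (PPh3, neutral). Ligand charge sum = -1.
Charge balance with bromide (-1) requires 1 complex ion per 1 bromide.

[PdI(phen)(PPh3)]Br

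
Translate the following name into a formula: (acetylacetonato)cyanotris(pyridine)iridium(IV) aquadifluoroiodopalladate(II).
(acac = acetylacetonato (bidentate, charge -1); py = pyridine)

[Ir(acac)(CN)(py)3][PdF2(H2O)I]2

Cation [Ir…]: ligand charges -2, Ir(IV) ⇒ ion charge 2+.
Anion [Pd…]: ligand charges -3, Pd(II) ⇒ ion charge 1−.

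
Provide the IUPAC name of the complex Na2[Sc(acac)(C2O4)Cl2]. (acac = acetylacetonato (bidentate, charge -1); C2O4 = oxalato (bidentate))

sodium (acetylacetonato)dichlorooxalatoscandate(III)

The 2 sodium counter-ions carry a total charge of +2, so each complex ion is 2−.
Ligand charges: 1×acetylacetonato (-1 each), 2×chloro (-1 each), 1×oxalato (-2 each); total -5. So Sc + (-5) = 2−, giving Sc = +3.
The complex ion is anionic, so scandium takes the -ate form scandate(III).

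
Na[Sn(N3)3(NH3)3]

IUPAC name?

sodium triamminetriazidostannate(II)

The 1 sodium counter-ion carries a total charge of +1, so each complex ion is 1−.
Ligand charges: 3×ammine (neutral), 3×azido (-1 each); total -3. So Sn + (-3) = 1−, giving Sn = +2.
Ligands are named alphabetically: ammine before azido.
The complex ion is anionic, so tin takes the -ate form stannate(II).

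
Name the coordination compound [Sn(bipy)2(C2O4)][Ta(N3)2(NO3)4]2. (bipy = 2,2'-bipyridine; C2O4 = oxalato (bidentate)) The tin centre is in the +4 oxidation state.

Sn is given as +4; the cation's ligand charges sum to -2, so the complex cation is 2+.
With 2 anions per cation, each anion must be 2/2 = 1−.
Anion: ligand charges sum to -6; for the ion to be 1−, Ta = +5.

bis(2,2'-bipyridine)oxalatotin(IV) diazidotetranitratotantalate(V)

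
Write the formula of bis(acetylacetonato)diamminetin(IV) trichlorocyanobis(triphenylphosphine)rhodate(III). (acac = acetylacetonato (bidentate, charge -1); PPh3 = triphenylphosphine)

[Sn(acac)2(NH3)2][RhCl3(CN)(PPh3)2]2

Cation [Sn…]: ligand charges -2, Sn(IV) ⇒ ion charge 2+.
Anion [Rh…]: ligand charges -4, Rh(III) ⇒ ion charge 1−.
One 2+ cation requires 2 of the 1− anion.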